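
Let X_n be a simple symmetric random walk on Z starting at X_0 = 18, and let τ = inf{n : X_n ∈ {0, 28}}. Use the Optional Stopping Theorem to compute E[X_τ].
E[X_τ] = 18

X_n is a martingale and τ is a bounded-mean stopping time (indeed τ is finite a.s. with bounded expectation since the walk is in a bounded region). By the OST, E[X_τ] = E[X_0] = 18. Equivalently: E[X_τ] = 28 · P(hit 28 first) + 0 · P(hit 0 first) = 28 · (18/28) = 18.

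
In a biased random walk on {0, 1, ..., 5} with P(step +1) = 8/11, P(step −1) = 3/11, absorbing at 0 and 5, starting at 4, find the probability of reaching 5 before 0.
P(hit 5 before 0) = (1 − (3/8)^4) / (1 − (3/8)^5) = 6424/6505

Let u_k denote P(reach 5 before 0 | start at k). Boundary: u_0 = 0, u_5 = 1. Recurrence: u_k = 8/11·u_{k+1} + 3/11·u_{k-1} for 1 ≤ k ≤ 4. Try u_k = A + B·r^k with r = q/p = (3/11)/(8/11) = 3/8. Substitution satisfies the recurrence; boundary conditions give:
  u_k = (1 − r^k) / (1 − r^N) = (1 − (3/8)^4) / (1 − (3/8)^5) = 6424/6505.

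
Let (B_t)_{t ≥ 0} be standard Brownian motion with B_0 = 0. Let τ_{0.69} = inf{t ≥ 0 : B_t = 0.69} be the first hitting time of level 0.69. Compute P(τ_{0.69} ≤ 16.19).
P(τ_{0.69} ≤ 16.19) = 2(1 − Φ(0.69/√16.19)) = 2(1 − Φ(0.1715)) ≈ 0.8638

By the reflection principle for standard BM, P(τ_b ≤ t) = 2 · P(B_t ≥ b). Since B_t ~ N(0, t), P(B_t ≥ 0.69) = 1 − Φ(0.69/√t) = 1 − Φ(0.69/√16.19) = 1 − Φ(0.1715) ≈ 0.43192. Doubling: P(τ_{0.69} ≤ 16.19) ≈ 2 · 0.43192 = 0.86384 ≈ 0.8638.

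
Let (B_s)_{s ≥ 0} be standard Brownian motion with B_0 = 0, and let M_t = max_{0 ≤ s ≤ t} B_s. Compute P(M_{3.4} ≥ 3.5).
P(M_{3.4} ≥ 3.5) = 2·P(B_{3.4} ≥ 3.5) = 2(1 − Φ(3.5/√3.4)) ≈ 0.0577

By the reflection principle for Brownian motion, P(M_t ≥ a) = 2 · P(B_t ≥ a) for a ≥ 0. Since B_t ~ N(0, t), P(B_t ≥ 3.5) = 1 − Φ(3.5/√t) = 1 − Φ(3.5/√3.4) = 1 − Φ(1.8981). So
  P(M_{3.4} ≥ 3.5) = 2(1 − Φ(1.8981)) ≈ 0.0577.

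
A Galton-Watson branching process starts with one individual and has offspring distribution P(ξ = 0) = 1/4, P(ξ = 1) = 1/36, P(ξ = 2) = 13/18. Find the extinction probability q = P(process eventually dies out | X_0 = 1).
q = 9/26

The pgf is f(s) = 1/4 + 1/36·s + 13/18·s². The extinction probability q is the smallest fixed point of f in [0, 1]. Setting s = f(s):
  13/18·s² + (1/36 − 1)·s + 1/4 = 0
  13/18·s² − (1/4 + 13/18)·s + 1/4 = 0
which factors as (s − 1)·(13/18·s − 1/4) = 0, giving roots s = 1 and s = (1/4)/(13/18) = 9/26.
Mean offspring μ = 1/36 + 2·13/18 = 53/36 > 1 (supercritical), so q < 1. The extinction probability is the smaller root: q = (1/4)/(13/18) = 9/26.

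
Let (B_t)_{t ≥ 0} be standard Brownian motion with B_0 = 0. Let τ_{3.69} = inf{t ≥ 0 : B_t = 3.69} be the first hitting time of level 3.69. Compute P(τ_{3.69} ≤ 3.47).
P(τ_{3.69} ≤ 3.47) = 2(1 − Φ(3.69/√3.47)) = 2(1 − Φ(1.9809)) ≈ 0.0476

By the reflection principle for standard BM, P(τ_b ≤ t) = 2 · P(B_t ≥ b). Since B_t ~ N(0, t), P(B_t ≥ 3.69) = 1 − Φ(3.69/√t) = 1 − Φ(3.69/√3.47) = 1 − Φ(1.9809) ≈ 0.02380. Doubling: P(τ_{3.69} ≤ 3.47) ≈ 2 · 0.02380 = 0.04760 ≈ 0.0476.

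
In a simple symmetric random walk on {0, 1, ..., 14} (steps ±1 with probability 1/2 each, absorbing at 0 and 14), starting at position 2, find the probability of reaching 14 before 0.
P(hit 14 before 0) = 2/14 = 1/7

Let u_k = P(hit 14 before 0 | start at k). Then u_0 = 0, u_14 = 1, and u_k = u_{k-1}/2 + u_{k+1}/2 for 1 ≤ k ≤ 13. This harmonic recurrence is solved by u_k = k/14, giving u_2 = 2/14 = 1/7.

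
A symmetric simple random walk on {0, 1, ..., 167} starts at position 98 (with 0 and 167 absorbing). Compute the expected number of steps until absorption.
E[τ | X_0 = 98] = 6762

Let v_k = E[τ | X_0 = k]. Boundary: v_0 = v_167 = 0. Recurrence: v_k = 1 + (v_{k-1} + v_{k+1})/2 for 1 ≤ k ≤ 166. The particular solution to v_k − (v_{k-1} + v_{k+1})/2 = 1 is v_k = −k^2. Adding homogeneous solution A + B k and matching boundaries gives v_k = k (167 − k). Substituting k = 98: v_98 = 98 · 69 = 6762.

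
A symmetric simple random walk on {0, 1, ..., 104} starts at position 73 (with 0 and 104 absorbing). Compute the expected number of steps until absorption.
E[τ | X_0 = 73] = 2263

Let v_k = E[τ | X_0 = k]. Boundary: v_0 = v_104 = 0. Recurrence: v_k = 1 + (v_{k-1} + v_{k+1})/2 for 1 ≤ k ≤ 103. The particular solution to v_k − (v_{k-1} + v_{k+1})/2 = 1 is v_k = −k^2. Adding homogeneous solution A + B k and matching boundaries gives v_k = k (104 − k). Substituting k = 73: v_73 = 73 · 31 = 2263.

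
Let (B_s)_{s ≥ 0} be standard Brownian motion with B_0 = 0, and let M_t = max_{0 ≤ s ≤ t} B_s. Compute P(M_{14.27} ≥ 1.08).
P(M_{14.27} ≥ 1.08) = 2·P(B_{14.27} ≥ 1.08) = 2(1 − Φ(1.08/√14.27)) ≈ 0.7750

By the reflection principle for Brownian motion, P(M_t ≥ a) = 2 · P(B_t ≥ a) for a ≥ 0. Since B_t ~ N(0, t), P(B_t ≥ 1.08) = 1 − Φ(1.08/√t) = 1 − Φ(1.08/√14.27) = 1 − Φ(0.2859). So
  P(M_{14.27} ≥ 1.08) = 2(1 − Φ(0.2859)) ≈ 0.7750.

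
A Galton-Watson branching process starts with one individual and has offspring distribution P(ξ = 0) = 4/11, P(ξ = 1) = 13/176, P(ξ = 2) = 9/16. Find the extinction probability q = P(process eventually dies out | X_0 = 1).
q = 64/99

The pgf is f(s) = 4/11 + 13/176·s + 9/16·s². The extinction probability q is the smallest fixed point of f in [0, 1]. Setting s = f(s):
  9/16·s² + (13/176 − 1)·s + 4/11 = 0
  9/16·s² − (4/11 + 9/16)·s + 4/11 = 0
which factors as (s − 1)·(9/16·s − 4/11) = 0, giving roots s = 1 and s = (4/11)/(9/16) = 64/99.
Mean offspring μ = 13/176 + 2·9/16 = 211/176 > 1 (supercritical), so q < 1. The extinction probability is the smaller root: q = (4/11)/(9/16) = 64/99.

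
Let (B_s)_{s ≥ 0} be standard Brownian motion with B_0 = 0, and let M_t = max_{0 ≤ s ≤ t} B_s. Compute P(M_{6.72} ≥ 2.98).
P(M_{6.72} ≥ 2.98) = 2·P(B_{6.72} ≥ 2.98) = 2(1 − Φ(2.98/√6.72)) ≈ 0.2503

By the reflection principle for Brownian motion, P(M_t ≥ a) = 2 · P(B_t ≥ a) for a ≥ 0. Since B_t ~ N(0, t), P(B_t ≥ 2.98) = 1 − Φ(2.98/√t) = 1 − Φ(2.98/√6.72) = 1 − Φ(1.1496). So
  P(M_{6.72} ≥ 2.98) = 2(1 − Φ(1.1496)) ≈ 0.2503.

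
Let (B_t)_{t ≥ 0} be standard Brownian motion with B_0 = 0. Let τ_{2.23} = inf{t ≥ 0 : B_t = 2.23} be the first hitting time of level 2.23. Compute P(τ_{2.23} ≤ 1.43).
P(τ_{2.23} ≤ 1.43) = 2(1 − Φ(2.23/√1.43)) = 2(1 − Φ(1.8648)) ≈ 0.0622

By the reflection principle for standard BM, P(τ_b ≤ t) = 2 · P(B_t ≥ b). Since B_t ~ N(0, t), P(B_t ≥ 2.23) = 1 − Φ(2.23/√t) = 1 − Φ(2.23/√1.43) = 1 − Φ(1.8648) ≈ 0.03110. Doubling: P(τ_{2.23} ≤ 1.43) ≈ 2 · 0.03110 = 0.06220 ≈ 0.0622.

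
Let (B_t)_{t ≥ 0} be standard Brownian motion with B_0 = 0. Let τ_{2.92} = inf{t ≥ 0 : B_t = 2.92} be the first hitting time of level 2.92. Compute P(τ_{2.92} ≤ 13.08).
P(τ_{2.92} ≤ 13.08) = 2(1 − Φ(2.92/√13.08)) = 2(1 − Φ(0.8074)) ≈ 0.4194

By the reflection principle for standard BM, P(τ_b ≤ t) = 2 · P(B_t ≥ b). Since B_t ~ N(0, t), P(B_t ≥ 2.92) = 1 − Φ(2.92/√t) = 1 − Φ(2.92/√13.08) = 1 − Φ(0.8074) ≈ 0.20972. Doubling: P(τ_{2.92} ≤ 13.08) ≈ 2 · 0.20972 = 0.41944 ≈ 0.4194.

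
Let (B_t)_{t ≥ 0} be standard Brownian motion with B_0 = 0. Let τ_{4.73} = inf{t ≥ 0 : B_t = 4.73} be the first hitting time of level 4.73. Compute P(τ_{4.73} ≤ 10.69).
P(τ_{4.73} ≤ 10.69) = 2(1 − Φ(4.73/√10.69)) = 2(1 − Φ(1.4467)) ≈ 0.1480

By the reflection principle for standard BM, P(τ_b ≤ t) = 2 · P(B_t ≥ b). Since B_t ~ N(0, t), P(B_t ≥ 4.73) = 1 − Φ(4.73/√t) = 1 − Φ(4.73/√10.69) = 1 − Φ(1.4467) ≈ 0.07399. Doubling: P(τ_{4.73} ≤ 10.69) ≈ 2 · 0.07399 = 0.14798 ≈ 0.1480.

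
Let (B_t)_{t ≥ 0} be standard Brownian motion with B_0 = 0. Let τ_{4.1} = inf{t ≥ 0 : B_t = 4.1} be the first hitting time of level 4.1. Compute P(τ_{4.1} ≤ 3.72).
P(τ_{4.1} ≤ 3.72) = 2(1 − Φ(4.1/√3.72)) = 2(1 − Φ(2.1258)) ≈ 0.0335

By the reflection principle for standard BM, P(τ_b ≤ t) = 2 · P(B_t ≥ b). Since B_t ~ N(0, t), P(B_t ≥ 4.1) = 1 − Φ(4.1/√t) = 1 − Φ(4.1/√3.72) = 1 − Φ(2.1258) ≈ 0.01676. Doubling: P(τ_{4.1} ≤ 3.72) ≈ 2 · 0.01676 = 0.03352 ≈ 0.0335.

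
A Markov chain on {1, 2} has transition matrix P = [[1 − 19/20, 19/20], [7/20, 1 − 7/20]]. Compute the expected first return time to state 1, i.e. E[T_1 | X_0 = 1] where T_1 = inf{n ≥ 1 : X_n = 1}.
E[T_1 | X_0 = 1] = 1/π_1 = 26/7

For an irreducible recurrent Markov chain with stationary distribution π, E[T_i | X_0 = i] = 1/π_i (Kac's formula). Here π_1 = (7/20)/(19/20 + 7/20) = (7/20)/(13/10) = 7/26, so E[T_1 | X_0 = 1] = 1/π_1 = (19/20 + 7/20)/(7/20) = (13/10)/(7/20) = 26/7.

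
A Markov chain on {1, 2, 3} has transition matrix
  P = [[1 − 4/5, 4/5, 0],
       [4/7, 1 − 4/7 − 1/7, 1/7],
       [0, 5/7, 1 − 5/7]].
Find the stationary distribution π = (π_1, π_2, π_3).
π = (25/67, 35/67, 7/67)

This is a birth-death chain on three states, which satisfies detailed balance: π_1 · P_{12} = π_2 · P_{21} and π_2 · P_{23} = π_3 · P_{32}.
From π_1 · 4/5 = π_2 · 4/7: π_2/π_1 = (4/5)/(4/7) = 7/5.
From π_2 · 1/7 = π_3 · 5/7: π_3/π_2 = (1/7)/(5/7) = 1/5.
Take π_1 proportional to 1; then unnormalized π = (1, 7/5, 7/25). Normalize by dividing by the sum 67/25:
  π = (25/67, 35/67, 7/67).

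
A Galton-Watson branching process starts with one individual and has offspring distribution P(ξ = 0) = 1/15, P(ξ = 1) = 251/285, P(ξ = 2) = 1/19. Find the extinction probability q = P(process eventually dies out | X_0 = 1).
q = 1

Mean offspring μ = 0·1/15 + 1·251/285 + 2·1/19 = 281/285 ≤ 1. For μ ≤ 1 with offspring not concentrated at 1, the Galton-Watson process goes extinct almost surely, so q = 1.
(Algebraic check: The pgf is f(s) = 1/15 + 251/285·s + 1/19·s². The extinction probability q is the smallest fixed point of f in [0, 1]. Setting s = f(s):
  1/19·s² + (251/285 − 1)·s + 1/15 = 0
  1/19·s² − (1/15 + 1/19)·s + 1/15 = 0
which factors as (s − 1)·(1/19·s − 1/15) = 0, giving roots s = 1 and s = (1/15)/(1/19) = 19/15. Since 19/15 ≥ 1, the smallest root in [0, 1] is s = 1.)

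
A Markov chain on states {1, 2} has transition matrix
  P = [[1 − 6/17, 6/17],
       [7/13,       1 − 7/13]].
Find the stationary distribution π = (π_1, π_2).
π_1 = 119/197, π_2 = 78/197

Solve πP = π with π_1 + π_2 = 1. From πP = π: π_1 · (1 − 6/17) + π_2 · 7/13 = π_1 ⇒ π_2 · 7/13 = π_1 · 6/17 ⇒ π_2/π_1 = (6/17)/(7/13) = 78/119. Together with π_1 + π_2 = 1:
  π_1 = (7/13)/(6/17 + 7/13) = (7/13)/(197/221) = 119/197,
  π_2 = (6/17)/(6/17 + 7/13) = (6/17)/(197/221) = 78/197.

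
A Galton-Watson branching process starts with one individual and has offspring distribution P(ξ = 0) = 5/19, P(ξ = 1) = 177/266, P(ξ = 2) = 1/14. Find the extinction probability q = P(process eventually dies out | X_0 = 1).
q = 1

Mean offspring μ = 0·5/19 + 1·177/266 + 2·1/14 = 215/266 ≤ 1. For μ ≤ 1 with offspring not concentrated at 1, the Galton-Watson process goes extinct almost surely, so q = 1.
(Algebraic check: The pgf is f(s) = 5/19 + 177/266·s + 1/14·s². The extinction probability q is the smallest fixed point of f in [0, 1]. Setting s = f(s):
  1/14·s² + (177/266 − 1)·s + 5/19 = 0
  1/14·s² − (5/19 + 1/14)·s + 5/19 = 0
which factors as (s − 1)·(1/14·s − 5/19) = 0, giving roots s = 1 and s = (5/19)/(1/14) = 70/19. Since 70/19 ≥ 1, the smallest root in [0, 1] is s = 1.)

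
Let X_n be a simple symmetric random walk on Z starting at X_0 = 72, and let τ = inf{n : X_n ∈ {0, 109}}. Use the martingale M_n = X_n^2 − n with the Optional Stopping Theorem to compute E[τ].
E[τ] = 2664

M_n = X_n^2 − n is a martingale (since E[X_{n+1}^2 | F_n] = X_n^2 + 1). By OST (τ has finite mean in a bounded region), E[M_τ] = E[M_0] = X_0^2 − 0 = 72^2 = 5184. Also E[M_τ] = E[X_τ^2] − E[τ]. The walk exits at 0 or 109, with P(hit 109 first) = 72/109, so E[X_τ^2] = 109^2 · 72/109 + 0 = 7848. Thus E[τ] = E[X_τ^2] − E[M_τ] = 7848 − 5184 = 2664 = 72(109 − 72) = 2664.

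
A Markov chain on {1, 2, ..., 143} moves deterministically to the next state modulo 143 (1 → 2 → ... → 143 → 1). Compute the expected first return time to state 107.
E[T_107 | X_0 = 107] = 143

The chain cycles deterministically, so starting at state 107 it returns in exactly 143 steps. Equivalently, the stationary distribution is uniform π_j = 1/143 for every state j, so by Kac's formula E[T_107] = 1/π_107 = 143.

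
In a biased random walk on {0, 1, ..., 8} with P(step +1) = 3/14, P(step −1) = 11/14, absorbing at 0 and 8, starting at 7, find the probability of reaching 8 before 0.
P(hit 8 before 0) = (1 − (11/3)^7) / (1 − (11/3)^8) = 7306869/26794040

Let u_k denote P(reach 8 before 0 | start at k). Boundary: u_0 = 0, u_8 = 1. Recurrence: u_k = 3/14·u_{k+1} + 11/14·u_{k-1} for 1 ≤ k ≤ 7. Try u_k = A + B·r^k with r = q/p = (11/14)/(3/14) = 11/3. Substitution satisfies the recurrence; boundary conditions give:
  u_k = (1 − r^k) / (1 − r^N) = (1 − (11/3)^7) / (1 − (11/3)^8) = 7306869/26794040.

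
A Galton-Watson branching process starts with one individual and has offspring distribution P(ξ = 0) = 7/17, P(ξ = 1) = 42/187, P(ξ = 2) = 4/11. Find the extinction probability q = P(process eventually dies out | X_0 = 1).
q = 1

Mean offspring μ = 0·7/17 + 1·42/187 + 2·4/11 = 178/187 ≤ 1. For μ ≤ 1 with offspring not concentrated at 1, the Galton-Watson process goes extinct almost surely, so q = 1.
(Algebraic check: The pgf is f(s) = 7/17 + 42/187·s + 4/11·s². The extinction probability q is the smallest fixed point of f in [0, 1]. Setting s = f(s):
  4/11·s² + (42/187 − 1)·s + 7/17 = 0
  4/11·s² − (7/17 + 4/11)·s + 7/17 = 0
which factors as (s − 1)·(4/11·s − 7/17) = 0, giving roots s = 1 and s = (7/17)/(4/11) = 77/68. Since 77/68 ≥ 1, the smallest root in [0, 1] is s = 1.)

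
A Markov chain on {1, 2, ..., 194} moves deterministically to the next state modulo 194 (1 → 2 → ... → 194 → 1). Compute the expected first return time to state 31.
E[T_31 | X_0 = 31] = 194

The chain cycles deterministically, so starting at state 31 it returns in exactly 194 steps. Equivalently, the stationary distribution is uniform π_j = 1/194 for every state j, so by Kac's formula E[T_31] = 1/π_31 = 194.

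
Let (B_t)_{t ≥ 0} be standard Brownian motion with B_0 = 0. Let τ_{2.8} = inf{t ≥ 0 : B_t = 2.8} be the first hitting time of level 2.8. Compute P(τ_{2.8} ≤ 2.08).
P(τ_{2.8} ≤ 2.08) = 2(1 − Φ(2.8/√2.08)) = 2(1 − Φ(1.9415)) ≈ 0.0522

By the reflection principle for standard BM, P(τ_b ≤ t) = 2 · P(B_t ≥ b). Since B_t ~ N(0, t), P(B_t ≥ 2.8) = 1 − Φ(2.8/√t) = 1 − Φ(2.8/√2.08) = 1 − Φ(1.9415) ≈ 0.02610. Doubling: P(τ_{2.8} ≤ 2.08) ≈ 2 · 0.02610 = 0.05220 ≈ 0.0522.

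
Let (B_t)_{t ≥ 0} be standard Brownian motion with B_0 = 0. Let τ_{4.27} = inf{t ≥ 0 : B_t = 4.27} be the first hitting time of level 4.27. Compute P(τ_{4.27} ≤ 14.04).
P(τ_{4.27} ≤ 14.04) = 2(1 − Φ(4.27/√14.04)) = 2(1 − Φ(1.1396)) ≈ 0.2545

By the reflection principle for standard BM, P(τ_b ≤ t) = 2 · P(B_t ≥ b). Since B_t ~ N(0, t), P(B_t ≥ 4.27) = 1 − Φ(4.27/√t) = 1 − Φ(4.27/√14.04) = 1 − Φ(1.1396) ≈ 0.12723. Doubling: P(τ_{4.27} ≤ 14.04) ≈ 2 · 0.12723 = 0.25446 ≈ 0.2545.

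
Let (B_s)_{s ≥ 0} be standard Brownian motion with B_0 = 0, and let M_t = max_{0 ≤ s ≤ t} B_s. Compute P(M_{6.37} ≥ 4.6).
P(M_{6.37} ≥ 4.6) = 2·P(B_{6.37} ≥ 4.6) = 2(1 − Φ(4.6/√6.37)) ≈ 0.0684

By the reflection principle for Brownian motion, P(M_t ≥ a) = 2 · P(B_t ≥ a) for a ≥ 0. Since B_t ~ N(0, t), P(B_t ≥ 4.6) = 1 − Φ(4.6/√t) = 1 − Φ(4.6/√6.37) = 1 − Φ(1.8226). So
  P(M_{6.37} ≥ 4.6) = 2(1 − Φ(1.8226)) ≈ 0.0684.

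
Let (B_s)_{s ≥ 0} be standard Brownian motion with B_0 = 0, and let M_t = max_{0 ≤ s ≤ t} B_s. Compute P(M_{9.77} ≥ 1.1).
P(M_{9.77} ≥ 1.1) = 2·P(B_{9.77} ≥ 1.1) = 2(1 − Φ(1.1/√9.77)) ≈ 0.7249

By the reflection principle for Brownian motion, P(M_t ≥ a) = 2 · P(B_t ≥ a) for a ≥ 0. Since B_t ~ N(0, t), P(B_t ≥ 1.1) = 1 − Φ(1.1/√t) = 1 − Φ(1.1/√9.77) = 1 − Φ(0.3519). So
  P(M_{9.77} ≥ 1.1) = 2(1 − Φ(0.3519)) ≈ 0.7249.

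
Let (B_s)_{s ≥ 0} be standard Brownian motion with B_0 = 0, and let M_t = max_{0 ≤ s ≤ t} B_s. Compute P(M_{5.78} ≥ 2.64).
P(M_{5.78} ≥ 2.64) = 2·P(B_{5.78} ≥ 2.64) = 2(1 − Φ(2.64/√5.78)) ≈ 0.2722

By the reflection principle for Brownian motion, P(M_t ≥ a) = 2 · P(B_t ≥ a) for a ≥ 0. Since B_t ~ N(0, t), P(B_t ≥ 2.64) = 1 − Φ(2.64/√t) = 1 − Φ(2.64/√5.78) = 1 − Φ(1.0981). So
  P(M_{5.78} ≥ 2.64) = 2(1 − Φ(1.0981)) ≈ 0.2722.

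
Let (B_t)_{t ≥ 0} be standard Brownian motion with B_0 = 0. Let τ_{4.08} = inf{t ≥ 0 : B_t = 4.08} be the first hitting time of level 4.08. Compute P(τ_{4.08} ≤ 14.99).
P(τ_{4.08} ≤ 14.99) = 2(1 − Φ(4.08/√14.99)) = 2(1 − Φ(1.0538)) ≈ 0.2920

By the reflection principle for standard BM, P(τ_b ≤ t) = 2 · P(B_t ≥ b). Since B_t ~ N(0, t), P(B_t ≥ 4.08) = 1 − Φ(4.08/√t) = 1 − Φ(4.08/√14.99) = 1 − Φ(1.0538) ≈ 0.14599. Doubling: P(τ_{4.08} ≤ 14.99) ≈ 2 · 0.14599 = 0.29198 ≈ 0.2920.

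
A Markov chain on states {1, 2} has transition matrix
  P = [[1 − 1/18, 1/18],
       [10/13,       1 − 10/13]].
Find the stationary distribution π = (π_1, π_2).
π_1 = 180/193, π_2 = 13/193

Solve πP = π with π_1 + π_2 = 1. From πP = π: π_1 · (1 − 1/18) + π_2 · 10/13 = π_1 ⇒ π_2 · 10/13 = π_1 · 1/18 ⇒ π_2/π_1 = (1/18)/(10/13) = 13/180. Together with π_1 + π_2 = 1:
  π_1 = (10/13)/(1/18 + 10/13) = (10/13)/(193/234) = 180/193,
  π_2 = (1/18)/(1/18 + 10/13) = (1/18)/(193/234) = 13/193.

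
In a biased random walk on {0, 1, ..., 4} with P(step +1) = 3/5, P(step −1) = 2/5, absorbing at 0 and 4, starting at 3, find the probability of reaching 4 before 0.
P(hit 4 before 0) = (1 − (2/3)^3) / (1 − (2/3)^4) = 57/65

Let u_k denote P(reach 4 before 0 | start at k). Boundary: u_0 = 0, u_4 = 1. Recurrence: u_k = 3/5·u_{k+1} + 2/5·u_{k-1} for 1 ≤ k ≤ 3. Try u_k = A + B·r^k with r = q/p = (2/5)/(3/5) = 2/3. Substitution satisfies the recurrence; boundary conditions give:
  u_k = (1 − r^k) / (1 − r^N) = (1 − (2/3)^3) / (1 − (2/3)^4) = 57/65.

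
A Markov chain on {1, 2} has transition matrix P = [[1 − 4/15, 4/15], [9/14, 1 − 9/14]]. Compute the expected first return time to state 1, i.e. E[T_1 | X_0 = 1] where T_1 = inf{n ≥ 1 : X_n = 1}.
E[T_1 | X_0 = 1] = 1/π_1 = 191/135

For an irreducible recurrent Markov chain with stationary distribution π, E[T_i | X_0 = i] = 1/π_i (Kac's formula). Here π_1 = (9/14)/(4/15 + 9/14) = (9/14)/(191/210) = 135/191, so E[T_1 | X_0 = 1] = 1/π_1 = (4/15 + 9/14)/(9/14) = (191/210)/(9/14) = 191/135.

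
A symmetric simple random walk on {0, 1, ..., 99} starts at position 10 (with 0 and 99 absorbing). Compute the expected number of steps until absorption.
E[τ | X_0 = 10] = 890

Let v_k = E[τ | X_0 = k]. Boundary: v_0 = v_99 = 0. Recurrence: v_k = 1 + (v_{k-1} + v_{k+1})/2 for 1 ≤ k ≤ 98. The particular solution to v_k − (v_{k-1} + v_{k+1})/2 = 1 is v_k = −k^2. Adding homogeneous solution A + B k and matching boundaries gives v_k = k (99 − k). Substituting k = 10: v_10 = 10 · 89 = 890.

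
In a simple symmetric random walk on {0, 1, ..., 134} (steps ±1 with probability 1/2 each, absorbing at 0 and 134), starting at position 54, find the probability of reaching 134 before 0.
P(hit 134 before 0) = 54/134 = 27/67

Let u_k = P(hit 134 before 0 | start at k). Then u_0 = 0, u_134 = 1, and u_k = u_{k-1}/2 + u_{k+1}/2 for 1 ≤ k ≤ 133. This harmonic recurrence is solved by u_k = k/134, giving u_54 = 54/134 = 27/67.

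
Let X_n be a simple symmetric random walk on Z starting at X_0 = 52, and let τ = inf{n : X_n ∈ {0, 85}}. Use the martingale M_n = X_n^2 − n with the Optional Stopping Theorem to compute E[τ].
E[τ] = 1716

M_n = X_n^2 − n is a martingale (since E[X_{n+1}^2 | F_n] = X_n^2 + 1). By OST (τ has finite mean in a bounded region), E[M_τ] = E[M_0] = X_0^2 − 0 = 52^2 = 2704. Also E[M_τ] = E[X_τ^2] − E[τ]. The walk exits at 0 or 85, with P(hit 85 first) = 52/85, so E[X_τ^2] = 85^2 · 52/85 + 0 = 4420. Thus E[τ] = E[X_τ^2] − E[M_τ] = 4420 − 2704 = 1716 = 52(85 − 52) = 1716.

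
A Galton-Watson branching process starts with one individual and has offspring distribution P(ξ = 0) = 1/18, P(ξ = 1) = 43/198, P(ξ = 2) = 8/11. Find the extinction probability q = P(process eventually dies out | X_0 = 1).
q = 11/144

The pgf is f(s) = 1/18 + 43/198·s + 8/11·s². The extinction probability q is the smallest fixed point of f in [0, 1]. Setting s = f(s):
  8/11·s² + (43/198 − 1)·s + 1/18 = 0
  8/11·s² − (1/18 + 8/11)·s + 1/18 = 0
which factors as (s − 1)·(8/11·s − 1/18) = 0, giving roots s = 1 and s = (1/18)/(8/11) = 11/144.
Mean offspring μ = 43/198 + 2·8/11 = 331/198 > 1 (supercritical), so q < 1. The extinction probability is the smaller root: q = (1/18)/(8/11) = 11/144.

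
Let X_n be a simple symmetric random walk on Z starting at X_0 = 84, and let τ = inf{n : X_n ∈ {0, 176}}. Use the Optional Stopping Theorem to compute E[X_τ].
E[X_τ] = 84

X_n is a martingale and τ is a bounded-mean stopping time (indeed τ is finite a.s. with bounded expectation since the walk is in a bounded region). By the OST, E[X_τ] = E[X_0] = 84. Equivalently: E[X_τ] = 176 · P(hit 176 first) + 0 · P(hit 0 first) = 176 · (84/176) = 84.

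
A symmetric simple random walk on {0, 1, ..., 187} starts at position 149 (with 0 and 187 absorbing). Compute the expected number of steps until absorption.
E[τ | X_0 = 149] = 5662

Let v_k = E[τ | X_0 = k]. Boundary: v_0 = v_187 = 0. Recurrence: v_k = 1 + (v_{k-1} + v_{k+1})/2 for 1 ≤ k ≤ 186. The particular solution to v_k − (v_{k-1} + v_{k+1})/2 = 1 is v_k = −k^2. Adding homogeneous solution A + B k and matching boundaries gives v_k = k (187 − k). Substituting k = 149: v_149 = 149 · 38 = 5662.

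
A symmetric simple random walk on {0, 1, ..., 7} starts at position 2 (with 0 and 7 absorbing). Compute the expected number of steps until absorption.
E[τ | X_0 = 2] = 10

Let v_k = E[τ | X_0 = k]. Boundary: v_0 = v_7 = 0. Recurrence: v_k = 1 + (v_{k-1} + v_{k+1})/2 for 1 ≤ k ≤ 6. The particular solution to v_k − (v_{k-1} + v_{k+1})/2 = 1 is v_k = −k^2. Adding homogeneous solution A + B k and matching boundaries gives v_k = k (7 − k). Substituting k = 2: v_2 = 2 · 5 = 10.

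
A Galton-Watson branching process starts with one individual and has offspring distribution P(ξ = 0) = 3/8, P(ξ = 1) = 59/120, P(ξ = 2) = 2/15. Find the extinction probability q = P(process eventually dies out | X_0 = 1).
q = 1

Mean offspring μ = 0·3/8 + 1·59/120 + 2·2/15 = 91/120 ≤ 1. For μ ≤ 1 with offspring not concentrated at 1, the Galton-Watson process goes extinct almost surely, so q = 1.
(Algebraic check: The pgf is f(s) = 3/8 + 59/120·s + 2/15·s². The extinction probability q is the smallest fixed point of f in [0, 1]. Setting s = f(s):
  2/15·s² + (59/120 − 1)·s + 3/8 = 0
  2/15·s² − (3/8 + 2/15)·s + 3/8 = 0
which factors as (s − 1)·(2/15·s − 3/8) = 0, giving roots s = 1 and s = (3/8)/(2/15) = 45/16. Since 45/16 ≥ 1, the smallest root in [0, 1] is s = 1.)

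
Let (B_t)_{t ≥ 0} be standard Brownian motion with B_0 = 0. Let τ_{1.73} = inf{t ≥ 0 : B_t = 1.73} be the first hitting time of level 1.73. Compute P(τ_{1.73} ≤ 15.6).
P(τ_{1.73} ≤ 15.6) = 2(1 − Φ(1.73/√15.6)) = 2(1 − Φ(0.4380)) ≈ 0.6614

By the reflection principle for standard BM, P(τ_b ≤ t) = 2 · P(B_t ≥ b). Since B_t ~ N(0, t), P(B_t ≥ 1.73) = 1 − Φ(1.73/√t) = 1 − Φ(1.73/√15.6) = 1 − Φ(0.4380) ≈ 0.33069. Doubling: P(τ_{1.73} ≤ 15.6) ≈ 2 · 0.33069 = 0.66138 ≈ 0.6614.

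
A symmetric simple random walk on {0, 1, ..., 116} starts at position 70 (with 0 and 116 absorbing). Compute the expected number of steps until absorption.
E[τ | X_0 = 70] = 3220

Let v_k = E[τ | X_0 = k]. Boundary: v_0 = v_116 = 0. Recurrence: v_k = 1 + (v_{k-1} + v_{k+1})/2 for 1 ≤ k ≤ 115. The particular solution to v_k − (v_{k-1} + v_{k+1})/2 = 1 is v_k = −k^2. Adding homogeneous solution A + B k and matching boundaries gives v_k = k (116 − k). Substituting k = 70: v_70 = 70 · 46 = 3220.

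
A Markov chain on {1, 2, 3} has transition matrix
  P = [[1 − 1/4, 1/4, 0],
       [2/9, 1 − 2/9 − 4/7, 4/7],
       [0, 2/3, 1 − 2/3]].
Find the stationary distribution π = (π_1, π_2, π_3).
π = (56/173, 63/173, 54/173)

This is a birth-death chain on three states, which satisfies detailed balance: π_1 · P_{12} = π_2 · P_{21} and π_2 · P_{23} = π_3 · P_{32}.
From π_1 · 1/4 = π_2 · 2/9: π_2/π_1 = (1/4)/(2/9) = 9/8.
From π_2 · 4/7 = π_3 · 2/3: π_3/π_2 = (4/7)/(2/3) = 6/7.
Take π_1 proportional to 1; then unnormalized π = (1, 9/8, 27/28). Normalize by dividing by the sum 173/56:
  π = (56/173, 63/173, 54/173).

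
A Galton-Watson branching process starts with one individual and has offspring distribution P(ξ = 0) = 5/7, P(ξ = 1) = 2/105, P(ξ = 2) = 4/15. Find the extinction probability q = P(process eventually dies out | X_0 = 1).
q = 1

Mean offspring μ = 0·5/7 + 1·2/105 + 2·4/15 = 58/105 ≤ 1. For μ ≤ 1 with offspring not concentrated at 1, the Galton-Watson process goes extinct almost surely, so q = 1.
(Algebraic check: The pgf is f(s) = 5/7 + 2/105·s + 4/15·s². The extinction probability q is the smallest fixed point of f in [0, 1]. Setting s = f(s):
  4/15·s² + (2/105 − 1)·s + 5/7 = 0
  4/15·s² − (5/7 + 4/15)·s + 5/7 = 0
which factors as (s − 1)·(4/15·s − 5/7) = 0, giving roots s = 1 and s = (5/7)/(4/15) = 75/28. Since 75/28 ≥ 1, the smallest root in [0, 1] is s = 1.)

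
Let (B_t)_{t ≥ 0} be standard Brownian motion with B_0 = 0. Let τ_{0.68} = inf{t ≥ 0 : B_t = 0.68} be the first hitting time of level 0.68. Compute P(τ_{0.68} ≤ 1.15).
P(τ_{0.68} ≤ 1.15) = 2(1 − Φ(0.68/√1.15)) = 2(1 − Φ(0.6341)) ≈ 0.5260

By the reflection principle for standard BM, P(τ_b ≤ t) = 2 · P(B_t ≥ b). Since B_t ~ N(0, t), P(B_t ≥ 0.68) = 1 − Φ(0.68/√t) = 1 − Φ(0.68/√1.15) = 1 − Φ(0.6341) ≈ 0.26301. Doubling: P(τ_{0.68} ≤ 1.15) ≈ 2 · 0.26301 = 0.52602 ≈ 0.5260.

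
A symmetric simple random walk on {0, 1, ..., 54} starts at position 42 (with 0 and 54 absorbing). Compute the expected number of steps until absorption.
E[τ | X_0 = 42] = 504

Let v_k = E[τ | X_0 = k]. Boundary: v_0 = v_54 = 0. Recurrence: v_k = 1 + (v_{k-1} + v_{k+1})/2 for 1 ≤ k ≤ 53. The particular solution to v_k − (v_{k-1} + v_{k+1})/2 = 1 is v_k = −k^2. Adding homogeneous solution A + B k and matching boundaries gives v_k = k (54 − k). Substituting k = 42: v_42 = 42 · 12 = 504.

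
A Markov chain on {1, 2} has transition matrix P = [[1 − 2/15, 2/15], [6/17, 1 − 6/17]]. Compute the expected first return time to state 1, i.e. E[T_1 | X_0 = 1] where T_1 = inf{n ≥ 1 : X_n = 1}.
E[T_1 | X_0 = 1] = 1/π_1 = 62/45

For an irreducible recurrent Markov chain with stationary distribution π, E[T_i | X_0 = i] = 1/π_i (Kac's formula). Here π_1 = (6/17)/(2/15 + 6/17) = (6/17)/(124/255) = 45/62, so E[T_1 | X_0 = 1] = 1/π_1 = (2/15 + 6/17)/(6/17) = (124/255)/(6/17) = 62/45.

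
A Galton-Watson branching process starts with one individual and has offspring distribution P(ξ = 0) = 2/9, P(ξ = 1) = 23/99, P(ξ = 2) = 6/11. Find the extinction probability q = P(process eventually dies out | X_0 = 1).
q = 11/27

The pgf is f(s) = 2/9 + 23/99·s + 6/11·s². The extinction probability q is the smallest fixed point of f in [0, 1]. Setting s = f(s):
  6/11·s² + (23/99 − 1)·s + 2/9 = 0
  6/11·s² − (2/9 + 6/11)·s + 2/9 = 0
which factors as (s − 1)·(6/11·s − 2/9) = 0, giving roots s = 1 and s = (2/9)/(6/11) = 11/27.
Mean offspring μ = 23/99 + 2·6/11 = 131/99 > 1 (supercritical), so q < 1. The extinction probability is the smaller root: q = (2/9)/(6/11) = 11/27.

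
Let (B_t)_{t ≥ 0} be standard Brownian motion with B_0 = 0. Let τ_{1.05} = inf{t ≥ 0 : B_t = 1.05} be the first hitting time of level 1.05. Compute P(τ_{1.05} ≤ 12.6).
P(τ_{1.05} ≤ 12.6) = 2(1 − Φ(1.05/√12.6)) = 2(1 − Φ(0.2958)) ≈ 0.7674

By the reflection principle for standard BM, P(τ_b ≤ t) = 2 · P(B_t ≥ b). Since B_t ~ N(0, t), P(B_t ≥ 1.05) = 1 − Φ(1.05/√t) = 1 − Φ(1.05/√12.6) = 1 − Φ(0.2958) ≈ 0.38369. Doubling: P(τ_{1.05} ≤ 12.6) ≈ 2 · 0.38369 = 0.76738 ≈ 0.7674.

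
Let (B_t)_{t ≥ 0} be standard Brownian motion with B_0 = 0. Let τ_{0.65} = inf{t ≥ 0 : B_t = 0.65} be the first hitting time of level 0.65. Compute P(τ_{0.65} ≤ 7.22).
P(τ_{0.65} ≤ 7.22) = 2(1 − Φ(0.65/√7.22)) = 2(1 − Φ(0.2419)) ≈ 0.8089

By the reflection principle for standard BM, P(τ_b ≤ t) = 2 · P(B_t ≥ b). Since B_t ~ N(0, t), P(B_t ≥ 0.65) = 1 − Φ(0.65/√t) = 1 − Φ(0.65/√7.22) = 1 − Φ(0.2419) ≈ 0.40443. Doubling: P(τ_{0.65} ≤ 7.22) ≈ 2 · 0.40443 = 0.80886 ≈ 0.8089.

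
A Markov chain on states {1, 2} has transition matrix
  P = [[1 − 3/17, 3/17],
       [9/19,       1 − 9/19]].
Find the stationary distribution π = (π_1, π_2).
π_1 = 51/70, π_2 = 19/70

Solve πP = π with π_1 + π_2 = 1. From πP = π: π_1 · (1 − 3/17) + π_2 · 9/19 = π_1 ⇒ π_2 · 9/19 = π_1 · 3/17 ⇒ π_2/π_1 = (3/17)/(9/19) = 19/51. Together with π_1 + π_2 = 1:
  π_1 = (9/19)/(3/17 + 9/19) = (9/19)/(210/323) = 51/70,
  π_2 = (3/17)/(3/17 + 9/19) = (3/17)/(210/323) = 19/70.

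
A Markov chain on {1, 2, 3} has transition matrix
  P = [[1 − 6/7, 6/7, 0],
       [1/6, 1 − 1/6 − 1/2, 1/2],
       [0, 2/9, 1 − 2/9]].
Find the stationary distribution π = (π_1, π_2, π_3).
π = (7/124, 9/31, 81/124)

This is a birth-death chain on three states, which satisfies detailed balance: π_1 · P_{12} = π_2 · P_{21} and π_2 · P_{23} = π_3 · P_{32}.
From π_1 · 6/7 = π_2 · 1/6: π_2/π_1 = (6/7)/(1/6) = 36/7.
From π_2 · 1/2 = π_3 · 2/9: π_3/π_2 = (1/2)/(2/9) = 9/4.
Take π_1 proportional to 1; then unnormalized π = (1, 36/7, 81/7). Normalize by dividing by the sum 124/7:
  π = (7/124, 9/31, 81/124).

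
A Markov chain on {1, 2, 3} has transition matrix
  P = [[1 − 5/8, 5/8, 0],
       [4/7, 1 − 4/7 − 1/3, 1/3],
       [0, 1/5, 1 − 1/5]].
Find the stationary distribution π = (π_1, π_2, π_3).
π = (12/47, 105/376, 175/376)

This is a birth-death chain on three states, which satisfies detailed balance: π_1 · P_{12} = π_2 · P_{21} and π_2 · P_{23} = π_3 · P_{32}.
From π_1 · 5/8 = π_2 · 4/7: π_2/π_1 = (5/8)/(4/7) = 35/32.
From π_2 · 1/3 = π_3 · 1/5: π_3/π_2 = (1/3)/(1/5) = 5/3.
Take π_1 proportional to 1; then unnormalized π = (1, 35/32, 175/96). Normalize by dividing by the sum 47/12:
  π = (12/47, 105/376, 175/376).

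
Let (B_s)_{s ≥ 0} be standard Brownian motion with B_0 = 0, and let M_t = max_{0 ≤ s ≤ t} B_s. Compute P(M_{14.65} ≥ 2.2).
P(M_{14.65} ≥ 2.2) = 2·P(B_{14.65} ≥ 2.2) = 2(1 − Φ(2.2/√14.65)) ≈ 0.5654

By the reflection principle for Brownian motion, P(M_t ≥ a) = 2 · P(B_t ≥ a) for a ≥ 0. Since B_t ~ N(0, t), P(B_t ≥ 2.2) = 1 − Φ(2.2/√t) = 1 − Φ(2.2/√14.65) = 1 − Φ(0.5748). So
  P(M_{14.65} ≥ 2.2) = 2(1 − Φ(0.5748)) ≈ 0.5654.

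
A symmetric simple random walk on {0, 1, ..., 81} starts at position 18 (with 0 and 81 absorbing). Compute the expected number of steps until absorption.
E[τ | X_0 = 18] = 1134

Let v_k = E[τ | X_0 = k]. Boundary: v_0 = v_81 = 0. Recurrence: v_k = 1 + (v_{k-1} + v_{k+1})/2 for 1 ≤ k ≤ 80. The particular solution to v_k − (v_{k-1} + v_{k+1})/2 = 1 is v_k = −k^2. Adding homogeneous solution A + B k and matching boundaries gives v_k = k (81 − k). Substituting k = 18: v_18 = 18 · 63 = 1134.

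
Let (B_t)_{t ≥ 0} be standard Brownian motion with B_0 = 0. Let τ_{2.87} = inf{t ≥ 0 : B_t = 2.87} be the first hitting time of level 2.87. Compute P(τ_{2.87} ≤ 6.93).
P(τ_{2.87} ≤ 6.93) = 2(1 − Φ(2.87/√6.93)) = 2(1 − Φ(1.0902)) ≈ 0.2756

By the reflection principle for standard BM, P(τ_b ≤ t) = 2 · P(B_t ≥ b). Since B_t ~ N(0, t), P(B_t ≥ 2.87) = 1 − Φ(2.87/√t) = 1 − Φ(2.87/√6.93) = 1 − Φ(1.0902) ≈ 0.13781. Doubling: P(τ_{2.87} ≤ 6.93) ≈ 2 · 0.13781 = 0.27562 ≈ 0.2756.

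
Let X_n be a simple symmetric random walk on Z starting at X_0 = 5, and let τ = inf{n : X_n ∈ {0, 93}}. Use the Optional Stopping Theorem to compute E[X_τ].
E[X_τ] = 5

X_n is a martingale and τ is a bounded-mean stopping time (indeed τ is finite a.s. with bounded expectation since the walk is in a bounded region). By the OST, E[X_τ] = E[X_0] = 5. Equivalently: E[X_τ] = 93 · P(hit 93 first) + 0 · P(hit 0 first) = 93 · (5/93) = 5.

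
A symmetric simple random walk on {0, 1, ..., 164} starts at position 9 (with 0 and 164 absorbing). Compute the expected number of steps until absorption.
E[τ | X_0 = 9] = 1395

Let v_k = E[τ | X_0 = k]. Boundary: v_0 = v_164 = 0. Recurrence: v_k = 1 + (v_{k-1} + v_{k+1})/2 for 1 ≤ k ≤ 163. The particular solution to v_k − (v_{k-1} + v_{k+1})/2 = 1 is v_k = −k^2. Adding homogeneous solution A + B k and matching boundaries gives v_k = k (164 − k). Substituting k = 9: v_9 = 9 · 155 = 1395.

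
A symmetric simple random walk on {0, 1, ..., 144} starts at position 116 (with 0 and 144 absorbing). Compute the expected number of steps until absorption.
E[τ | X_0 = 116] = 3248

Let v_k = E[τ | X_0 = k]. Boundary: v_0 = v_144 = 0. Recurrence: v_k = 1 + (v_{k-1} + v_{k+1})/2 for 1 ≤ k ≤ 143. The particular solution to v_k − (v_{k-1} + v_{k+1})/2 = 1 is v_k = −k^2. Adding homogeneous solution A + B k and matching boundaries gives v_k = k (144 − k). Substituting k = 116: v_116 = 116 · 28 = 3248.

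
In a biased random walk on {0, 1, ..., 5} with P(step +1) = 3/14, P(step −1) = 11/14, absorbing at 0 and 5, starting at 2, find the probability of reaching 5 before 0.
P(hit 5 before 0) = (1 − (11/3)^2) / (1 − (11/3)^5) = 378/20101

Let u_k denote P(reach 5 before 0 | start at k). Boundary: u_0 = 0, u_5 = 1. Recurrence: u_k = 3/14·u_{k+1} + 11/14·u_{k-1} for 1 ≤ k ≤ 4. Try u_k = A + B·r^k with r = q/p = (11/14)/(3/14) = 11/3. Substitution satisfies the recurrence; boundary conditions give:
  u_k = (1 − r^k) / (1 − r^N) = (1 − (11/3)^2) / (1 − (11/3)^5) = 378/20101.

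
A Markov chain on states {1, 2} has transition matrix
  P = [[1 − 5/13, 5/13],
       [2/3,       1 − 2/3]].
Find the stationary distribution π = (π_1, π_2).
π_1 = 26/41, π_2 = 15/41

Solve πP = π with π_1 + π_2 = 1. From πP = π: π_1 · (1 − 5/13) + π_2 · 2/3 = π_1 ⇒ π_2 · 2/3 = π_1 · 5/13 ⇒ π_2/π_1 = (5/13)/(2/3) = 15/26. Together with π_1 + π_2 = 1:
  π_1 = (2/3)/(5/13 + 2/3) = (2/3)/(41/39) = 26/41,
  π_2 = (5/13)/(5/13 + 2/3) = (5/13)/(41/39) = 15/41.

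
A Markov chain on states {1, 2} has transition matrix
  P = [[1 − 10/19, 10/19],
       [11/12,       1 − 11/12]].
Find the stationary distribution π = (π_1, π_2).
π_1 = 209/329, π_2 = 120/329

Solve πP = π with π_1 + π_2 = 1. From πP = π: π_1 · (1 − 10/19) + π_2 · 11/12 = π_1 ⇒ π_2 · 11/12 = π_1 · 10/19 ⇒ π_2/π_1 = (10/19)/(11/12) = 120/209. Together with π_1 + π_2 = 1:
  π_1 = (11/12)/(10/19 + 11/12) = (11/12)/(329/228) = 209/329,
  π_2 = (10/19)/(10/19 + 11/12) = (10/19)/(329/228) = 120/329.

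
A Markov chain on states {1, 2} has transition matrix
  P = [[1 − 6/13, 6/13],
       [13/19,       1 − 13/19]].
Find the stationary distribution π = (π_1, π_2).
π_1 = 169/283, π_2 = 114/283

Solve πP = π with π_1 + π_2 = 1. From πP = π: π_1 · (1 − 6/13) + π_2 · 13/19 = π_1 ⇒ π_2 · 13/19 = π_1 · 6/13 ⇒ π_2/π_1 = (6/13)/(13/19) = 114/169. Together with π_1 + π_2 = 1:
  π_1 = (13/19)/(6/13 + 13/19) = (13/19)/(283/247) = 169/283,
  π_2 = (6/13)/(6/13 + 13/19) = (6/13)/(283/247) = 114/283.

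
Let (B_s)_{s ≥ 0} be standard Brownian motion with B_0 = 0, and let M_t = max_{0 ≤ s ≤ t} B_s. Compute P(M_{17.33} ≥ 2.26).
P(M_{17.33} ≥ 2.26) = 2·P(B_{17.33} ≥ 2.26) = 2(1 − Φ(2.26/√17.33)) ≈ 0.5872

By the reflection principle for Brownian motion, P(M_t ≥ a) = 2 · P(B_t ≥ a) for a ≥ 0. Since B_t ~ N(0, t), P(B_t ≥ 2.26) = 1 − Φ(2.26/√t) = 1 − Φ(2.26/√17.33) = 1 − Φ(0.5429). So
  P(M_{17.33} ≥ 2.26) = 2(1 − Φ(0.5429)) ≈ 0.5872.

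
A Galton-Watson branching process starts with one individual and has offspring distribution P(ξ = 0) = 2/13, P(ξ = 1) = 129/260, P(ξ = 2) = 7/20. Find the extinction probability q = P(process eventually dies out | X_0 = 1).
q = 40/91

The pgf is f(s) = 2/13 + 129/260·s + 7/20·s². The extinction probability q is the smallest fixed point of f in [0, 1]. Setting s = f(s):
  7/20·s² + (129/260 − 1)·s + 2/13 = 0
  7/20·s² − (2/13 + 7/20)·s + 2/13 = 0
which factors as (s − 1)·(7/20·s − 2/13) = 0, giving roots s = 1 and s = (2/13)/(7/20) = 40/91.
Mean offspring μ = 129/260 + 2·7/20 = 311/260 > 1 (supercritical), so q < 1. The extinction probability is the smaller root: q = (2/13)/(7/20) = 40/91.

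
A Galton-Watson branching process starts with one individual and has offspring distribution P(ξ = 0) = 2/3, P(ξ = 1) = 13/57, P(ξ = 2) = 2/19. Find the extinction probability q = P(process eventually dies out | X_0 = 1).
q = 1

Mean offspring μ = 0·2/3 + 1·13/57 + 2·2/19 = 25/57 ≤ 1. For μ ≤ 1 with offspring not concentrated at 1, the Galton-Watson process goes extinct almost surely, so q = 1.
(Algebraic check: The pgf is f(s) = 2/3 + 13/57·s + 2/19·s². The extinction probability q is the smallest fixed point of f in [0, 1]. Setting s = f(s):
  2/19·s² + (13/57 − 1)·s + 2/3 = 0
  2/19·s² − (2/3 + 2/19)·s + 2/3 = 0
which factors as (s − 1)·(2/19·s − 2/3) = 0, giving roots s = 1 and s = (2/3)/(2/19) = 19/3. Since 19/3 ≥ 1, the smallest root in [0, 1] is s = 1.)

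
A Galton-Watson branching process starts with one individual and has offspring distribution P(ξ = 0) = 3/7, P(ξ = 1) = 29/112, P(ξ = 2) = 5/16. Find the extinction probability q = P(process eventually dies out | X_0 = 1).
q = 1

Mean offspring μ = 0·3/7 + 1·29/112 + 2·5/16 = 99/112 ≤ 1. For μ ≤ 1 with offspring not concentrated at 1, the Galton-Watson process goes extinct almost surely, so q = 1.
(Algebraic check: The pgf is f(s) = 3/7 + 29/112·s + 5/16·s². The extinction probability q is the smallest fixed point of f in [0, 1]. Setting s = f(s):
  5/16·s² + (29/112 − 1)·s + 3/7 = 0
  5/16·s² − (3/7 + 5/16)·s + 3/7 = 0
which factors as (s − 1)·(5/16·s − 3/7) = 0, giving roots s = 1 and s = (3/7)/(5/16) = 48/35. Since 48/35 ≥ 1, the smallest root in [0, 1] is s = 1.)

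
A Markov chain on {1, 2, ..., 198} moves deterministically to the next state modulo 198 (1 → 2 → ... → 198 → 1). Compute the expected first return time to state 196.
E[T_196 | X_0 = 196] = 198

The chain cycles deterministically, so starting at state 196 it returns in exactly 198 steps. Equivalently, the stationary distribution is uniform π_j = 1/198 for every state j, so by Kac's formula E[T_196] = 1/π_196 = 198.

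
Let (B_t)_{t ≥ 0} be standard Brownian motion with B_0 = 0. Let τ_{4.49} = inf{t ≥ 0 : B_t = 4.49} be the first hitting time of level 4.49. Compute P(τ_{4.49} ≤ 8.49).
P(τ_{4.49} ≤ 8.49) = 2(1 − Φ(4.49/√8.49)) = 2(1 − Φ(1.5410)) ≈ 0.1233

By the reflection principle for standard BM, P(τ_b ≤ t) = 2 · P(B_t ≥ b). Since B_t ~ N(0, t), P(B_t ≥ 4.49) = 1 − Φ(4.49/√t) = 1 − Φ(4.49/√8.49) = 1 − Φ(1.5410) ≈ 0.06166. Doubling: P(τ_{4.49} ≤ 8.49) ≈ 2 · 0.06166 = 0.12332 ≈ 0.1233.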